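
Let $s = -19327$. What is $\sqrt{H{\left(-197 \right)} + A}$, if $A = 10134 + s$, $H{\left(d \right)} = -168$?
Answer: $i \sqrt{9361} \approx 96.752 i$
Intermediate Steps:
$A = -9193$ ($A = 10134 - 19327 = -9193$)
$\sqrt{H{\left(-197 \right)} + A} = \sqrt{-168 - 9193} = \sqrt{-9361} = i \sqrt{9361}$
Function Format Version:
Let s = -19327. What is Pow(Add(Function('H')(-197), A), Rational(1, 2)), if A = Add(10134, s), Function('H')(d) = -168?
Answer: Mul(I, Pow(9361, Rational(1, 2))) ≈ Mul(96.752, I)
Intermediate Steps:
A = -9193 (A = Add(10134, -19327) = -9193)
Pow(Add(Function('H')(-197), A), Rational(1, 2)) = Pow(Add(-168, -9193), Rational(1, 2)) = Pow(-9361, Rational(1, 2)) = Mul(I, Pow(9361, Rational(1, 2)))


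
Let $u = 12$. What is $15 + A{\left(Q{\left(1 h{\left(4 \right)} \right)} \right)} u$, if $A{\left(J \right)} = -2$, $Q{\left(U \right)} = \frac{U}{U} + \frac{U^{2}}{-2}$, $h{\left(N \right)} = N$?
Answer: $-9$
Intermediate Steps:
$Q{\left(U \right)} = 1 - \frac{U^{2}}{2}$ ($Q{\left(U \right)} = 1 + U^{2} \left(- \frac{1}{2}\right) = 1 - \frac{U^{2}}{2}$)
$15 + A{\left(Q{\left(1 h{\left(4 \right)} \right)} \right)} u = 15 - 24 = -9$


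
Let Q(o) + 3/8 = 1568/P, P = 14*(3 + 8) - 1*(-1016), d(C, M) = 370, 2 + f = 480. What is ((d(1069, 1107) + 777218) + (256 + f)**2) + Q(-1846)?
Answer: 6160494437/4680 ≈ 1.3163e+6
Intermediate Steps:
f = 478 (f = -2 + 480 = 478)
P = 1170 (P = 14*11 + 1016 = 154 + 1016 = 1170)
Q(o) = 4517/4680 (Q(o) = -3/8 + 1568/1170 = -3/8 + 1568*(1/1170) = -3/8 + 784/585 = 4517/4680)
((d(1069, 1107) + 777218) + (256 + f)**2) + Q(-1846) = ((370 + 777218) + (256 + 478)**2) + 4517/4680 = (777588 + 734**2) + 4517/4680 = (777588 + 538756) + 4517/4680 = 1316344 + 4517/4680 = 6160494437/4680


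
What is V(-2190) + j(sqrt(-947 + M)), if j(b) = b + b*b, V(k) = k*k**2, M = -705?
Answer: -10503460652 + 2*I*sqrt(413) ≈ -1.0503e+10 + 40.645*I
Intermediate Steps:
V(k) = k**3
j(b) = b + b**2
V(-2190) + j(sqrt(-947 + M)) = (-2190)**3 + sqrt(-947 - 705)*(1 + sqrt(-947 - 705)) = -10503459000 + sqrt(-1652)*(1 + sqrt(-1652)) = -10503459000 + (2*I*sqrt(413))*(1 + 2*I*sqrt(413)) = -10503459000 + 2*I*sqrt(413)*(1 + 2*I*sqrt(413))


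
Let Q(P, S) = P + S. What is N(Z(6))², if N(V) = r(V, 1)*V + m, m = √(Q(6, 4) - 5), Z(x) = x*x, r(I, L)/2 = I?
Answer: (2592 + √5)² ≈ 6.7301e+6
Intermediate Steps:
r(I, L) = 2*I
Z(x) = x²
m = √5 (m = √((6 + 4) - 5) = √(10 - 5) = √5 ≈ 2.2361)
N(V) = √5 + 2*V² (N(V) = (2*V)*V + √5 = 2*V² + √5 = √5 + 2*V²)
N(Z(6))² = (√5 + 2*(6²)²)² = (√5 + 2*36²)² = (√5 + 2*1296)² = (√5 + 2592)² = (2592 + √5)²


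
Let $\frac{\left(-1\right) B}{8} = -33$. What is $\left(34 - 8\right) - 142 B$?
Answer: $-37462$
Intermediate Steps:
$B = 264$ ($B = \left(-8\right) \left(-33\right) = 264$)
$\left(34 - 8\right) - 142 B = \left(34 - 8\right) - 37488 = 26 - 37488 = -37462$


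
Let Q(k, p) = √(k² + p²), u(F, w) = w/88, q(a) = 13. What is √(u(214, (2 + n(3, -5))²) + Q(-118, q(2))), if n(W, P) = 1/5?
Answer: √(22 + 400*√14093)/20 ≈ 10.898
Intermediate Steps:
n(W, P) = ⅕
u(F, w) = w/88 (u(F, w) = w*(1/88) = w/88)
√(u(214, (2 + n(3, -5))²) + Q(-118, q(2))) = √((2 + ⅕)²/88 + √((-118)² + 13²)) = √((11/5)²/88 + √(13924 + 169)) = √((1/88)*(121/25) + √14093) = √(11/200 + √14093)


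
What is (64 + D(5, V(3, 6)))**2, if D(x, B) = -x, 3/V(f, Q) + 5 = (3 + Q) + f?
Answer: 3481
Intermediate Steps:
V(f, Q) = 3/(-2 + Q + f) (V(f, Q) = 3/(-5 + ((3 + Q) + f)) = 3/(-5 + (3 + Q + f)) = 3/(-2 + Q + f))
(64 + D(5, V(3, 6)))**2 = (64 - 1*5)**2 = (64 - 5)**2 = 59**2 = 3481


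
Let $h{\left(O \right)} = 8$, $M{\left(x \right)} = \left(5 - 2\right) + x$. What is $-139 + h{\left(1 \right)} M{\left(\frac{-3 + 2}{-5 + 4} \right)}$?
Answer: $-107$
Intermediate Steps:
$M{\left(x \right)} = 3 + x$
$-139 + h{\left(1 \right)} M{\left(\frac{-3 + 2}{-5 + 4} \right)} = -139 + 8 \left(3 + \frac{-3 + 2}{-5 + 4}\right) = -139 + 8 \left(3 - \frac{1}{-1}\right) = -139 + 8 \left(3 - -1\right) = -139 + 8 \left(3 + 1\right) = -139 + 8 \cdot 4 = -139 + 32 = -107$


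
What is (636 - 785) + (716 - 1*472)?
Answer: 95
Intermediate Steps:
(636 - 785) + (716 - 1*472) = -149 + (716 - 472) = -149 + 244 = 95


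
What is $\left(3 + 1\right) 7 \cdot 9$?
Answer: $252$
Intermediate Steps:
$\left(3 + 1\right) 7 \cdot 9 = 4 \cdot 7 \cdot 9 = 28 \cdot 9 = 252$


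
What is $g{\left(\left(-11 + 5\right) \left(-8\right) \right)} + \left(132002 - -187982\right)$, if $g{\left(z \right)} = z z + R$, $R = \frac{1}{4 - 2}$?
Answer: $\frac{644577}{2} \approx 3.2229 \cdot 10^{5}$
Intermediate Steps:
$R = \frac{1}{2} \approx 0.5$
$g{\left(z \right)} = \frac{1}{2} + z^{2}$ ($g{\left(z \right)} = z z + \frac{1}{2} = z^{2} + \frac{1}{2} = \frac{1}{2} + z^{2}$)
$g{\left(\left(-11 + 5\right) \left(-8\right) \right)} + \left(132002 - -187982\right) = \left(\frac{1}{2} + \left(\left(-11 + 5\right) \left(-8\right)\right)^{2}\right) + \left(132002 - -187982\right) = \left(\frac{1}{2} + \left(\left(-6\right) \left(-8\right)\right)^{2}\right) + \left(132002 + 187982\right) = \left(\frac{1}{2} + 48^{2}\right) + 319984 = \left(\frac{1}{2} + 2304\right) + 319984 = \frac{4609}{2} + 319984 = \frac{644577}{2}$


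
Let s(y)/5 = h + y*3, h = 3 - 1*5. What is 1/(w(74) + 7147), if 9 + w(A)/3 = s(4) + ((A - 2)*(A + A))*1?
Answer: 1/39238 ≈ 2.5485e-5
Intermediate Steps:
h = -2 (h = 3 - 5 = -2)
s(y) = -10 + 15*y (s(y) = 5*(-2 + y*3) = 5*(-2 + 3*y) = -10 + 15*y)
w(A) = 123 + 6*A*(-2 + A) (w(A) = -27 + 3*((-10 + 15*4) + ((A - 2)*(A + A))*1) = -27 + 3*((-10 + 60) + ((-2 + A)*(2*A))*1) = -27 + 3*(50 + (2*A*(-2 + A))*1) = -27 + 3*(50 + 2*A*(-2 + A)) = -27 + (150 + 6*A*(-2 + A)) = 123 + 6*A*(-2 + A))
1/(w(74) + 7147) = 1/((123 - 12*74 + 6*74²) + 7147) = 1/((123 - 888 + 6*5476) + 7147) = 1/((123 - 888 + 32856) + 7147) = 1/(32091 + 7147) = 1/39238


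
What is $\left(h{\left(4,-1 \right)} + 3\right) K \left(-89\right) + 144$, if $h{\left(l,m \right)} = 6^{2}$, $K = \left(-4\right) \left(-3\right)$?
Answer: $-41508$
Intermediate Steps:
$K = 12$
$h{\left(l,m \right)} = 36$
$\left(h{\left(4,-1 \right)} + 3\right) K \left(-89\right) + 144 = \left(36 + 3\right) 12 \left(-89\right) + 144 = 39 \cdot 12 \left(-89\right) + 144 = 468 \left(-89\right) + 144 = -41652 + 144 = -41508$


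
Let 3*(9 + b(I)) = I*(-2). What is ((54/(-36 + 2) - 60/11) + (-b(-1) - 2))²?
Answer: 158404/314721 ≈ 0.50332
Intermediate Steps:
b(I) = -9 - 2*I/3 (b(I) = -9 + (I*(-2))/3 = -9 + (-2*I)/3 = -9 - 2*I/3)
((54/(-36 + 2) - 60/11) + (-b(-1) - 2))² = ((54/(-36 + 2) - 60/11) + (-(-9 - ⅔*(-1)) - 2))² = ((54/(-34) - 60*1/11) + (-(-9 + ⅔) - 2))² = ((54*(-1/34) - 60/11) + (-1*(-25/3) - 2))² = ((-27/17 - 60/11) + (25/3 - 2))² = (-1317/187 + 19/3)² = (-398/561)² = 158404/314721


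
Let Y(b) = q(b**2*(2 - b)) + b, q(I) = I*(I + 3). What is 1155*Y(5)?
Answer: 6242775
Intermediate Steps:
q(I) = I*(3 + I)
Y(b) = b + b**2*(2 - b)*(3 + b**2*(2 - b)) (Y(b) = (b**2*(2 - b))*(3 + b**2*(2 - b)) + b = b**2*(2 - b)*(3 + b**2*(2 - b)) + b = b + b**2*(2 - b)*(3 + b**2*(2 - b)))
1155*Y(5) = 1155*(5*(1 + 5*(-3 + 5**2*(-2 + 5))*(-2 + 5))) = 1155*(5*(1 + 5*(-3 + 25*3)*3)) = 1155*(5*(1 + 5*(-3 + 75)*3)) = 1155*(5*(1 + 5*72*3)) = 1155*(5*(1 + 1080)) = 1155*(5*1081) = 1155*5405 = 6242775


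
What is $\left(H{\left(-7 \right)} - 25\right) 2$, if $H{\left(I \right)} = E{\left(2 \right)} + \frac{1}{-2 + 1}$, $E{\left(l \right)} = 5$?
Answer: $-42$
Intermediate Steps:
$H{\left(I \right)} = 4$ ($H{\left(I \right)} = 5 + \frac{1}{-2 + 1} = 5 + \frac{1}{-1} = 5 - 1 = 4$)
$\left(H{\left(-7 \right)} - 25\right) 2 = \left(4 - 25\right) 2 = \left(-21\right) 2 = -42$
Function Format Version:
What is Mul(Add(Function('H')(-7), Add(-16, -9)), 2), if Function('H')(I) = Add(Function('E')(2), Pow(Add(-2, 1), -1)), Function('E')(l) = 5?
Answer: -42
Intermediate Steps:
Function('H')(I) = 4 (Function('H')(I) = Add(5, Pow(Add(-2, 1), -1)) = Add(5, Pow(-1, -1)) = Add(5, -1) = 4)
Mul(Add(Function('H')(-7), Add(-16, -9)), 2) = Mul(Add(4, Add(-16, -9)), 2) = Mul(Add(4, -25), 2) = Mul(-21, 2) = -42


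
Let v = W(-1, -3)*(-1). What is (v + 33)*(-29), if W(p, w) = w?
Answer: -1044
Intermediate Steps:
v = 3 (v = -3*(-1) = 3)
(v + 33)*(-29) = (3 + 33)*(-29) = 36*(-29) = -1044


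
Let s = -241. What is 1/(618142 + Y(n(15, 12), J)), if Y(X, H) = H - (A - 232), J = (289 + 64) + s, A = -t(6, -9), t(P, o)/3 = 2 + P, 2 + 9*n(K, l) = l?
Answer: 1/618510 ≈ 1.6168e-6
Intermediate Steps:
n(K, l) = -2/9 + l/9
t(P, o) = 6 + 3*P (t(P, o) = 3*(2 + P) = 6 + 3*P)
A = -24 (A = -(6 + 3*6) = -(6 + 18) = -1*24 = -24)
J = 112 (J = (289 + 64) - 241 = 353 - 241 = 112)
Y(X, H) = 256 + H (Y(X, H) = H - (-24 - 232) = H - 1*(-256) = H + 256 = 256 + H)
1/(618142 + Y(n(15, 12), J)) = 1/(618142 + (256 + 112)) = 1/(618142 + 368) = 1/618510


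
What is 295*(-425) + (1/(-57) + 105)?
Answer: -7140391/57 ≈ -1.2527e+5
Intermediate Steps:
295*(-425) + (1/(-57) + 105) = -125375 + (-1/57 + 105) = -125375 + 5984/57 = -7140391/57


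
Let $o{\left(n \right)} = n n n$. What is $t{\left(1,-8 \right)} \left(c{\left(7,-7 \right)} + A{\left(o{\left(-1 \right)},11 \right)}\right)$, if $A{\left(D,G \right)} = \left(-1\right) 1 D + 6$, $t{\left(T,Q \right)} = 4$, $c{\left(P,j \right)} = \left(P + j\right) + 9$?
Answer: $64$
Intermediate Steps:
$c{\left(P,j \right)} = 9 + P + j$
$o{\left(n \right)} = n^{3}$ ($o{\left(n \right)} = n^{2} n = n^{3}$)
$A{\left(D,G \right)} = 6 - D$ ($A{\left(D,G \right)} = - D + 6 = 6 - D$)
$t{\left(1,-8 \right)} \left(c{\left(7,-7 \right)} + A{\left(o{\left(-1 \right)},11 \right)}\right) = 4 \left(\left(9 + 7 - 7\right) + \left(6 - \left(-1\right)^{3}\right)\right) = 4 \left(9 + \left(6 - -1\right)\right) = 4 \left(9 + \left(6 + 1\right)\right) = 4 \left(9 + 7\right) = 4 \cdot 16 = 64$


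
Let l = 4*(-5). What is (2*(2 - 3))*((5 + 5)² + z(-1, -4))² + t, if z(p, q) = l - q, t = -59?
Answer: -14171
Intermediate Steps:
l = -20
z(p, q) = -20 - q
(2*(2 - 3))*((5 + 5)² + z(-1, -4))² + t = (2*(2 - 3))*((5 + 5)² + (-20 - 1*(-4)))² - 59 = (2*(-1))*(10² + (-20 + 4))² - 59 = -2*(100 - 16)² - 59 = -2*84² - 59 = -2*7056 - 59 = -14112 - 59 = -14171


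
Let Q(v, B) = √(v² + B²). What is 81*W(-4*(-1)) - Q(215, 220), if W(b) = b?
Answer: 324 - 5*√3785 ≈ 16.388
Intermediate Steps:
Q(v, B) = √(B² + v²)
81*W(-4*(-1)) - Q(215, 220) = 81*(-4*(-1)) - √(220² + 215²) = 81*4 - √(48400 + 46225) = 324 - √94625 = 324 - 5*√3785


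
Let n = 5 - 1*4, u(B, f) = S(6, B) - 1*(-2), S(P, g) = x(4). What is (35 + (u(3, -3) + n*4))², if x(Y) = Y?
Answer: 2025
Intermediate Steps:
S(P, g) = 4
u(B, f) = 6 (u(B, f) = 4 - 1*(-2) = 4 + 2 = 6)
n = 1 (n = 5 - 4 = 1)
(35 + (u(3, -3) + n*4))² = (35 + (6 + 1*4))² = (35 + (6 + 4))² = (35 + 10)² = 45² = 2025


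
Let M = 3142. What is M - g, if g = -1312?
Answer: 4454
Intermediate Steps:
M - g = 3142 - 1*(-1312) = 3142 + 1312 = 4454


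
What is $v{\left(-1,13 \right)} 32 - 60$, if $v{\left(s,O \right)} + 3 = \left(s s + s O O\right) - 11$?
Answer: $-5884$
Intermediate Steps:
$v{\left(s,O \right)} = -14 + s^{2} + s O^{2}$ ($v{\left(s,O \right)} = -3 - \left(11 - s s - s O O\right) = -3 - \left(11 - s^{2} - O s O\right) = -3 - \left(11 - s^{2} - s O^{2}\right) = -3 + \left(-11 + s^{2} + s O^{2}\right) = -14 + s^{2} + s O^{2}$)
$v{\left(-1,13 \right)} 32 - 60 = \left(-14 + \left(-1\right)^{2} - 13^{2}\right) 32 - 60 = \left(-14 + 1 - 169\right) 32 + \left(-73 + 13\right) = \left(-14 + 1 - 169\right) 32 - 60 = \left(-182\right) 32 - 60 = -5824 - 60 = -5884$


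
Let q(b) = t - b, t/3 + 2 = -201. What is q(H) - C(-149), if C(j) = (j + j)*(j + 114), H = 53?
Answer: -11092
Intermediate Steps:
t = -609 (t = -6 + 3*(-201) = -6 - 603 = -609)
C(j) = 2*j*(114 + j) (C(j) = (2*j)*(114 + j) = 2*j*(114 + j))
q(b) = -609 - b
q(H) - C(-149) = (-609 - 1*53) - 2*(-149)*(114 - 149) = (-609 - 53) - 2*(-149)*(-35) = -662 - 1*10430 = -662 - 10430 = -11092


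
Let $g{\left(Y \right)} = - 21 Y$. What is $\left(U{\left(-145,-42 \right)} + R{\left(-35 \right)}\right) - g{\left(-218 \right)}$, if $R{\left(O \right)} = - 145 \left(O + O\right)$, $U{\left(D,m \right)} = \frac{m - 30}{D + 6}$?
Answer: $\frac{774580}{139} \approx 5572.5$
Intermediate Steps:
$U{\left(D,m \right)} = \frac{-30 + m}{6 + D}$
$R{\left(O \right)} = - 290 O$ ($R{\left(O \right)} = - 145 \cdot 2 O = - 290 O$)
$\left(U{\left(-145,-42 \right)} + R{\left(-35 \right)}\right) - g{\left(-218 \right)} = \left(\frac{-30 - 42}{6 - 145} - -10150\right) - \left(-21\right) \left(-218\right) = \left(\frac{1}{-139} \left(-72\right) + 10150\right) - 4578 = \left(\left(- \frac{1}{139}\right) \left(-72\right) + 10150\right) - 4578 = \left(\frac{72}{139} + 10150\right) - 4578 = \frac{1410922}{139} - 4578 = \frac{774580}{139}$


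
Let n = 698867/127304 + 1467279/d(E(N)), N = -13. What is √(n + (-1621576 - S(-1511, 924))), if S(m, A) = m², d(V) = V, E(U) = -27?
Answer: I*√144363026490573786/190956 ≈ 1989.7*I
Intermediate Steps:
n = -20752401823/381912 (n = 698867/127304 + 1467279/(-27) = 698867*(1/127304) + 1467279*(-1/27) = 698867/127304 - 163031/3 = -20752401823/381912 ≈ -54338.)
√(n + (-1621576 - S(-1511, 924))) = √(-20752401823/381912 + (-1621576 - 1*(-1511)²)) = √(-20752401823/381912 + (-1621576 - 1*2283121)) = √(-20752401823/381912 + (-1621576 - 2283121)) = √(-20752401823/381912 - 3904697) = √(-1512003042487/381912) = I*√144363026490573786/190956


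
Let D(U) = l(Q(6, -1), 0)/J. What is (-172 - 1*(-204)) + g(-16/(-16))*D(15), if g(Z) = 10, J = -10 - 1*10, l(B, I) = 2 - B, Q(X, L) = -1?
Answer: 61/2 ≈ 30.500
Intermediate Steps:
J = -20 (J = -10 - 10 = -20)
D(U) = -3/20 (D(U) = (2 - 1*(-1))/(-20) = (2 + 1)*(-1/20) = 3*(-1/20) = -3/20)
(-172 - 1*(-204)) + g(-16/(-16))*D(15) = (-172 - 1*(-204)) + 10*(-3/20) = (-172 + 204) - 3/2 = 32 - 3/2 = 61/2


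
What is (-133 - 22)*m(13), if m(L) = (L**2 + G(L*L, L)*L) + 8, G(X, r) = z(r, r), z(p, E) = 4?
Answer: -35495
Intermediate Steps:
G(X, r) = 4
m(L) = 8 + L**2 + 4*L (m(L) = (L**2 + 4*L) + 8 = 8 + L**2 + 4*L)
(-133 - 22)*m(13) = (-133 - 22)*(8 + 13**2 + 4*13) = -155*(8 + 169 + 52) = -155*229 = -35495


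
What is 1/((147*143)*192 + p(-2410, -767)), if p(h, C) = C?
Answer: 1/4035265 ≈ 2.4782e-7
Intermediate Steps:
1/((147*143)*192 + p(-2410, -767)) = 1/((147*143)*192 - 767) = 1/(21021*192 - 767) = 1/(4036032 - 767) = 1/4035265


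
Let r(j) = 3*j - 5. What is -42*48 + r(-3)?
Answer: -2030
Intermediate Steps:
r(j) = -5 + 3*j
-42*48 + r(-3) = -42*48 + (-5 + 3*(-3)) = -2016 + (-5 - 9) = -2016 - 14 = -2030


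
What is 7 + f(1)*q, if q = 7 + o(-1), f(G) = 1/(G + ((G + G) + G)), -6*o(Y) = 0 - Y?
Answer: 209/24 ≈ 8.7083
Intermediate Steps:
o(Y) = Y/6 (o(Y) = -(0 - Y)/6 = -(-1)*Y/6 = Y/6)
f(G) = 1/(4*G) (f(G) = 1/(G + (2*G + G)) = 1/(G + 3*G) = 1/(4*G))
q = 41/6 (q = 7 + (1/6)*(-1) = 7 - 1/6 = 41/6 ≈ 6.8333)
7 + f(1)*q = 7 + ((1/4)/1)*(41/6) = 7 + ((1/4)*1)*(41/6) = 7 + (1/4)*(41/6) = 7 + 41/24 = 209/24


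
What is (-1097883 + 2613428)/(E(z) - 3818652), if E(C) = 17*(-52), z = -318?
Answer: -1515545/3819536 ≈ -0.39679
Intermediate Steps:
E(C) = -884
(-1097883 + 2613428)/(E(z) - 3818652) = (-1097883 + 2613428)/(-884 - 3818652) = 1515545/(-3819536) = 1515545*(-1/3819536) = -1515545/3819536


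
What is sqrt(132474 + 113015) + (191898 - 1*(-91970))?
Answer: 283868 + sqrt(245489) ≈ 2.8436e+5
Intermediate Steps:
sqrt(132474 + 113015) + (191898 - 1*(-91970)) = sqrt(245489) + (191898 + 91970) = sqrt(245489) + 283868 = 283868 + sqrt(245489)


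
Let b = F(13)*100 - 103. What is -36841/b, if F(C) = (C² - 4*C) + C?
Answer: -36841/12897 ≈ -2.8566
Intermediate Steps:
F(C) = C² - 3*C
b = 12897 (b = (13*(-3 + 13))*100 - 103 = (13*10)*100 - 103 = 130*100 - 103 = 13000 - 103 = 12897)
-36841/b = -36841/12897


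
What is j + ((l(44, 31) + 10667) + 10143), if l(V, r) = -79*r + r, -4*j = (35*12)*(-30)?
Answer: 21542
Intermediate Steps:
j = 3150 (j = -35*12*(-30)/4 = -105*(-30) = -¼*(-12600) = 3150)
l(V, r) = -78*r
j + ((l(44, 31) + 10667) + 10143) = 3150 + ((-78*31 + 10667) + 10143) = 3150 + ((-2418 + 10667) + 10143) = 3150 + (8249 + 10143) = 3150 + 18392 = 21542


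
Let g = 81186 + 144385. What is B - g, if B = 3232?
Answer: -222339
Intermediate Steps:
g = 225571
B - g = 3232 - 1*225571 = 3232 - 225571 = -222339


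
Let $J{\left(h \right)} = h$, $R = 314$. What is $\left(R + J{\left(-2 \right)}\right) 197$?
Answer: $61464$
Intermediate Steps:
$\left(R + J{\left(-2 \right)}\right) 197 = \left(314 - 2\right) 197 = 312 \cdot 197 = 61464$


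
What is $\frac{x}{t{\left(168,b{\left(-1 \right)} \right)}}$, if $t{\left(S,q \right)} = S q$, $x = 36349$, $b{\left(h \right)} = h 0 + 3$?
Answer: $\frac{36349}{504} \approx 72.121$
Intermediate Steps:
$b{\left(h \right)} = 3$ ($b{\left(h \right)} = 0 + 3 = 3$)
$\frac{x}{t{\left(168,b{\left(-1 \right)} \right)}} = \frac{36349}{168 \cdot 3} = \frac{36349}{504}$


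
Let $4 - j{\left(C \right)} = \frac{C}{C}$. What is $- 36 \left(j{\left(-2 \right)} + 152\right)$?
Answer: $-5580$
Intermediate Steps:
$j{\left(C \right)} = 3$ ($j{\left(C \right)} = 4 - \frac{C}{C} = 4 - 1 = 3$)
$- 36 \left(j{\left(-2 \right)} + 152\right) = - 36 \left(3 + 152\right) = \left(-36\right) 155 = -5580$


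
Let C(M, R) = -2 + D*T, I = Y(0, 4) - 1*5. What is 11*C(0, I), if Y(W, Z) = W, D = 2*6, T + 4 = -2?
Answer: -814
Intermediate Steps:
T = -6 (T = -4 - 2 = -6)
D = 12
I = -5 (I = 0 - 1*5 = 0 - 5 = -5)
C(M, R) = -74 (C(M, R) = -2 + 12*(-6) = -2 - 72 = -74)
11*C(0, I) = 11*(-74) = -814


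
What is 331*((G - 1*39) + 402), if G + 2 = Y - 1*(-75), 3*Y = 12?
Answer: 145640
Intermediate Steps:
Y = 4 (Y = (⅓)*12 = 4)
G = 77 (G = -2 + (4 - 1*(-75)) = -2 + (4 + 75) = -2 + 79 = 77)
331*((G - 1*39) + 402) = 331*((77 - 1*39) + 402) = 331*((77 - 39) + 402) = 331*(38 + 402) = 331*440 = 145640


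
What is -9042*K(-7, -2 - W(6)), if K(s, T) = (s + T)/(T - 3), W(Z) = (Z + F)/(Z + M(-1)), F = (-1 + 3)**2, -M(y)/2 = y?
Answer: -370722/25 ≈ -14829.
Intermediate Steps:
M(y) = -2*y
F = 4 (F = 2**2 = 4)
W(Z) = (4 + Z)/(2 + Z) (W(Z) = (Z + 4)/(Z - 2*(-1)) = (4 + Z)/(Z + 2) = (4 + Z)/(2 + Z))
K(s, T) = (T + s)/(-3 + T)
-9042*K(-7, -2 - W(6)) = -9042*((-2 - (4 + 6)/(2 + 6)) - 7)/(-3 + (-2 - (4 + 6)/(2 + 6))) = -9042*((-2 - 10/8) - 7)/(-3 + (-2 - 10/8)) = -9042*((-2 - 1*5/4) - 7)/(-3 + (-2 - 1*5/4)) = -9042*((-2 - 5/4) - 7)/(-3 + (-2 - 5/4)) = -9042*(-13/4 - 7)/(-3 - 13/4) = -9042*(-41)/((-25/4)*4) = -(-36168)*(-41)/(25*4) = -9042*41/25 = -370722/25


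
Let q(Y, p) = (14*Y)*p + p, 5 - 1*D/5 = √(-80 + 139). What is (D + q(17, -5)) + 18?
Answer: -1152 - 5*√59 ≈ -1190.4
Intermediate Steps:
D = 25 - 5*√59 (D = 25 - 5*√(-80 + 139) = 25 - 5*√59 ≈ -13.406)
q(Y, p) = p + 14*Y*p (q(Y, p) = 14*Y*p + p = p + 14*Y*p)
(D + q(17, -5)) + 18 = ((25 - 5*√59) - 5*(1 + 14*17)) + 18 = ((25 - 5*√59) - 5*(1 + 238)) + 18 = ((25 - 5*√59) - 5*239) + 18 = ((25 - 5*√59) - 1195) + 18 = (-1170 - 5*√59) + 18 = -1152 - 5*√59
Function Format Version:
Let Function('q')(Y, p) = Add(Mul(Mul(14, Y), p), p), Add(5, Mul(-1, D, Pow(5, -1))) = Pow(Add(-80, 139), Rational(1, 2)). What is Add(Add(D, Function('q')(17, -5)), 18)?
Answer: Add(-1152, Mul(-5, Pow(59, Rational(1, 2)))) ≈ -1190.4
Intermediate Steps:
D = Add(25, Mul(-5, Pow(59, Rational(1, 2)))) (D = Add(25, Mul(-5, Pow(Add(-80, 139), Rational(1, 2)))) = Add(25, Mul(-5, Pow(59, Rational(1, 2)))) ≈ -13.406)
Function('q')(Y, p) = Add(p, Mul(14, Y, p)) (Function('q')(Y, p) = Add(Mul(14, Y, p), p) = Add(p, Mul(14, Y, p)))
Add(Add(D, Function('q')(17, -5)), 18) = Add(Add(Add(25, Mul(-5, Pow(59, Rational(1, 2)))), Mul(-5, Add(1, Mul(14, 17)))), 18) = Add(Add(Add(25, Mul(-5, Pow(59, Rational(1, 2)))), Mul(-5, Add(1, 238))), 18) = Add(Add(Add(25, Mul(-5, Pow(59, Rational(1, 2)))), Mul(-5, 239)), 18) = Add(Add(Add(25, Mul(-5, Pow(59, Rational(1, 2)))), -1195), 18) = Add(Add(-1170, Mul(-5, Pow(59, Rational(1, 2)))), 18) = Add(-1152, Mul(-5, Pow(59, Rational(1, 2))))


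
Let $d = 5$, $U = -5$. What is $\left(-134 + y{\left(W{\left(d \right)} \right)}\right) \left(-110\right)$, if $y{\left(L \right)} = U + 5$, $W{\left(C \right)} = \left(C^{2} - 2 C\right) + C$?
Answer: $14740$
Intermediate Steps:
$W{\left(C \right)} = C^{2} - C$
$y{\left(L \right)} = 0$ ($y{\left(L \right)} = -5 + 5 = 0$)
$\left(-134 + y{\left(W{\left(d \right)} \right)}\right) \left(-110\right) = \left(-134 + 0\right) \left(-110\right) = \left(-134\right) \left(-110\right) = 14740$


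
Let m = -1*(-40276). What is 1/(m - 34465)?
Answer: 1/5811 ≈ 0.00017209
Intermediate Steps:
m = 40276
1/(m - 34465) = 1/(40276 - 34465) = 1/5811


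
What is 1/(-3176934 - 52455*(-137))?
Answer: 1/4009401 ≈ 2.4941e-7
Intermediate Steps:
1/(-3176934 - 52455*(-137)) = 1/(-3176934 + 7186335) = 1/4009401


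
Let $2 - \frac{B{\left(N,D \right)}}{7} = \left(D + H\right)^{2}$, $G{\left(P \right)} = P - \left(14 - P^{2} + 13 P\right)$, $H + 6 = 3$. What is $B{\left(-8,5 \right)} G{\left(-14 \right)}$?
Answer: $-4900$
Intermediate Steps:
$H = -3$ ($H = -6 + 3 = -3$)
$G{\left(P \right)} = -14 + P^{2} - 12 P$ ($G{\left(P \right)} = P - \left(14 - P^{2} + 13 P\right) = -14 + P^{2} - 12 P$)
$B{\left(N,D \right)} = 14 - 7 \left(-3 + D\right)^{2}$ ($B{\left(N,D \right)} = 14 - 7 \left(D - 3\right)^{2} = 14 - 7 \left(-3 + D\right)^{2}$)
$B{\left(-8,5 \right)} G{\left(-14 \right)} = \left(14 - 7 \left(-3 + 5\right)^{2}\right) \left(-14 + \left(-14\right)^{2} - -168\right) = \left(14 - 7 \cdot 2^{2}\right) \left(-14 + 196 + 168\right) = \left(14 - 28\right) 350 = \left(-14\right) 350 = -4900$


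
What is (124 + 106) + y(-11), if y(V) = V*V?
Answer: 351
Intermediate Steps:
y(V) = V²
(124 + 106) + y(-11) = (124 + 106) + (-11)² = 230 + 121 = 351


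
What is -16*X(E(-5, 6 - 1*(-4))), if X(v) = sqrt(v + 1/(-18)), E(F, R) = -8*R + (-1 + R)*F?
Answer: -8*I*sqrt(4502)/3 ≈ -178.93*I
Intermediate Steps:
E(F, R) = -8*R + F*(-1 + R)
X(v) = sqrt(-1/18 + v) (X(v) = sqrt(v - 1/18) = sqrt(-1/18 + v))
-16*X(E(-5, 6 - 1*(-4))) = -8*sqrt(-2 + 36*(-1*(-5) - 8*(6 - 1*(-4)) - 5*(6 - 1*(-4))))/3 = -8*sqrt(-2 + 36*(5 - 8*(6 + 4) - 5*(6 + 4)))/3 = -8*sqrt(-2 + 36*(5 - 8*10 - 5*10))/3 = -8*sqrt(-2 + 36*(5 - 80 - 50))/3 = -8*sqrt(-2 + 36*(-125))/3 = -8*sqrt(-2 - 4500)/3 = -8*sqrt(-4502)/3 = -8*I*sqrt(4502)/3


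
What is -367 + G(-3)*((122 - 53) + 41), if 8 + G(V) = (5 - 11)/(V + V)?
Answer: -1137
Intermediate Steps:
G(V) = -8 - 3/V (G(V) = -8 + (5 - 11)/(V + V) = -8 - 6*1/(2*V) = -8 - 3/V)
-367 + G(-3)*((122 - 53) + 41) = -367 + (-8 - 3/(-3))*((122 - 53) + 41) = -367 + (-8 - 3*(-⅓))*(69 + 41) = -367 + (-8 + 1)*110 = -367 - 7*110 = -367 - 770 = -1137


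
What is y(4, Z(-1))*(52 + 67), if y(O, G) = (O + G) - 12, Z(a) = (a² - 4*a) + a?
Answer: -476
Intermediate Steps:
Z(a) = a² - 3*a
y(O, G) = -12 + G + O (y(O, G) = (G + O) - 12 = -12 + G + O)
y(4, Z(-1))*(52 + 67) = (-12 - (-3 - 1) + 4)*(52 + 67) = (-12 - 1*(-4) + 4)*119 = (-12 + 4 + 4)*119 = -4*119 = -476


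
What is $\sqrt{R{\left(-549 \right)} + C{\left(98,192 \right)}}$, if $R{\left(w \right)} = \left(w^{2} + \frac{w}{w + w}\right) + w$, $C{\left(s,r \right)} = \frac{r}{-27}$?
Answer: $\frac{\sqrt{10830434}}{6} \approx 548.49$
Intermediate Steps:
$C{\left(s,r \right)} = - \frac{r}{27}$ ($C{\left(s,r \right)} = r \left(- \frac{1}{27}\right) = - \frac{r}{27}$)
$R{\left(w \right)} = \frac{1}{2} + w + w^{2}$ ($R{\left(w \right)} = \left(w^{2} + \frac{w}{2 w}\right) + w = \left(w^{2} + \frac{1}{2 w} w\right) + w = \left(w^{2} + \frac{1}{2}\right) + w = \left(\frac{1}{2} + w^{2}\right) + w = \frac{1}{2} + w + w^{2}$)
$\sqrt{R{\left(-549 \right)} + C{\left(98,192 \right)}} = \sqrt{\left(\frac{1}{2} - 549 + \left(-549\right)^{2}\right) - \frac{64}{9}} = \sqrt{\left(\frac{1}{2} - 549 + 301401\right) - \frac{64}{9}} = \sqrt{\frac{601705}{2} - \frac{64}{9}} = \sqrt{\frac{5415217}{18}} = \frac{\sqrt{10830434}}{6}$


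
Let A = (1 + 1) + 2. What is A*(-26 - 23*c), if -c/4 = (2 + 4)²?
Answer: 13144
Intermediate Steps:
A = 4 (A = 2 + 2 = 4)
c = -144 (c = -4*(2 + 4)² = -4*6² = -4*36 = -144)
A*(-26 - 23*c) = 4*(-26 - 23*(-144)) = 4*(-26 + 3312) = 4*3286 = 13144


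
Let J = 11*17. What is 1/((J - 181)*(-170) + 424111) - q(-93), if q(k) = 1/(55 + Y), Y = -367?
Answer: 423403/132004392 ≈ 0.0032075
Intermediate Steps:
J = 187
q(k) = -1/312 (q(k) = 1/(55 - 367) = 1/(-312) = -1/312)
1/((J - 181)*(-170) + 424111) - q(-93) = 1/((187 - 181)*(-170) + 424111) - 1*(-1/312) = 1/(6*(-170) + 424111) + 1/312 = 1/(-1020 + 424111) + 1/312 = 1/423091 + 1/312 = 423403/132004392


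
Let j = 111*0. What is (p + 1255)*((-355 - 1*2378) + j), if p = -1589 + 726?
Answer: -1071336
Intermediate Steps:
p = -863
j = 0
(p + 1255)*((-355 - 1*2378) + j) = (-863 + 1255)*((-355 - 1*2378) + 0) = 392*((-355 - 2378) + 0) = 392*(-2733 + 0) = 392*(-2733) = -1071336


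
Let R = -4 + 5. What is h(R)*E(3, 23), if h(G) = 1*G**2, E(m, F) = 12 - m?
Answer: 9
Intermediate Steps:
R = 1
h(G) = G**2
h(R)*E(3, 23) = 1**2*(12 - 1*3) = 1*(12 - 3) = 1*9 = 9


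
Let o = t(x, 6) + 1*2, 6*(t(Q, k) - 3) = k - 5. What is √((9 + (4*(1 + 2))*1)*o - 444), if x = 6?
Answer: I*√1342/2 ≈ 18.317*I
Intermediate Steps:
t(Q, k) = 13/6 + k/6 (t(Q, k) = 3 + (k - 5)/6 = 3 + (-5 + k)/6 = 3 + (-⅚ + k/6) = 13/6 + k/6)
o = 31/6 (o = (13/6 + (⅙)*6) + 1*2 = (13/6 + 1) + 2 = 19/6 + 2 = 31/6 ≈ 5.1667)
√((9 + (4*(1 + 2))*1)*o - 444) = √((9 + (4*(1 + 2))*1)*(31/6) - 444) = √((9 + (4*3)*1)*(31/6) - 444) = √((9 + 12*1)*(31/6) - 444) = √((9 + 12)*(31/6) - 444) = √(21*(31/6) - 444) = √(217/2 - 444) = √(-671/2) = I*√1342/2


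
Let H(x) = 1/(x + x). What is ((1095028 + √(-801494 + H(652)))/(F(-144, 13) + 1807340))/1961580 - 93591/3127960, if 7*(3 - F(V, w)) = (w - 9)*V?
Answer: -23227048308747029/776292891419667336 + 7*I*√1514303578/1078749867231088 ≈ -0.02992 + 2.5251e-10*I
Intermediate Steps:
F(V, w) = 3 - V*(-9 + w)/7 (F(V, w) = 3 - (w - 9)*V/7 = 3 - (-9 + w)*V/7 = 3 - V*(-9 + w)/7)
H(x) = 1/(2*x)
((1095028 + √(-801494 + H(652)))/(F(-144, 13) + 1807340))/1961580 - 93591/3127960 = ((1095028 + √(-801494 + (½)/652))/((3 + (9/7)*(-144) - ⅐*(-144)*13) + 1807340))/1961580 - 93591/3127960 = ((1095028 + √(-801494 + (½)*(1/652)))/((3 - 1296/7 + 1872/7) + 1807340))*(1/1961580) - 93591*1/3127960 = ((1095028 + √(-801494 + 1/1304))/(597/7 + 1807340))*(1/1961580) - 93591/3127960 = ((1095028 + √(-1045148175/1304))/(12651977/7))*(1/1961580) - 93591/3127960 = ((1095028 + 15*I*√1514303578/652)*(7/12651977))*(1/1961580) - 93591/3127960 = (7665196/12651977 + 105*I*√1514303578/8249089004)*(1/1961580) - 93591/3127960 = (1916299/6204466260915 + 7*I*√1514303578/1078749867231088) - 93591/3127960 = -23227048308747029/776292891419667336 + 7*I*√1514303578/1078749867231088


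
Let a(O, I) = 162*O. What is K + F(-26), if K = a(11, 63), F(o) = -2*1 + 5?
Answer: 1785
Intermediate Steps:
F(o) = 3 (F(o) = -2 + 5 = 3)
K = 1782 (K = 162*11 = 1782)
K + F(-26) = 1782 + 3 = 1785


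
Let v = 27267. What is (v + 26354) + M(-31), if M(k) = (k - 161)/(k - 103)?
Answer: 3592703/67 ≈ 53622.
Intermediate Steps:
M(k) = (-161 + k)/(-103 + k)
(v + 26354) + M(-31) = (27267 + 26354) + (-161 - 31)/(-103 - 31) = 53621 - 192/(-134) = 53621 - 1/134*(-192) = 53621 + 96/67 = 3592703/67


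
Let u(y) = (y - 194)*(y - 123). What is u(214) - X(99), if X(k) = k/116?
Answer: 211021/116 ≈ 1819.1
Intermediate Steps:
u(y) = (-194 + y)*(-123 + y)
X(k) = k/116 (X(k) = k*(1/116) = k/116)
u(214) - X(99) = (23862 + 214² - 317*214) - 99/116 = (23862 + 45796 - 67838) - 1*99/116 = 1820 - 99/116 = 211021/116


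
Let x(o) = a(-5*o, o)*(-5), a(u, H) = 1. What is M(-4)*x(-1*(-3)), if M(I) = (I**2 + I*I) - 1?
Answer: -155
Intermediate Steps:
M(I) = -1 + 2*I**2 (M(I) = (I**2 + I**2) - 1 = 2*I**2 - 1 = -1 + 2*I**2)
x(o) = -5 (x(o) = 1*(-5) = -5)
M(-4)*x(-1*(-3)) = (-1 + 2*(-4)**2)*(-5) = (-1 + 2*16)*(-5) = (-1 + 32)*(-5) = 31*(-5) = -155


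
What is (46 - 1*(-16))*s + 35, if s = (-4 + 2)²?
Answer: 283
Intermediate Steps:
s = 4 (s = (-2)² = 4)
(46 - 1*(-16))*s + 35 = (46 - 1*(-16))*4 + 35 = (46 + 16)*4 + 35 = 62*4 + 35 = 248 + 35 = 283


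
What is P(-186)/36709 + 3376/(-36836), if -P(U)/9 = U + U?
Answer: -150664/338053181 ≈ -0.00044568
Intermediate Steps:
P(U) = -18*U (P(U) = -9*(U + U) = -18*U)
P(-186)/36709 + 3376/(-36836) = -18*(-186)/36709 + 3376/(-36836) = 3348*(1/36709) + 3376*(-1/36836) = 3348/36709 - 844/9209 = -150664/338053181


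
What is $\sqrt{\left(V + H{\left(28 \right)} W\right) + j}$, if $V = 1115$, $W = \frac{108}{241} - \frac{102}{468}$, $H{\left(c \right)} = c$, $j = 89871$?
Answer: $\frac{2 \sqrt{2009595471702}}{9399} \approx 301.65$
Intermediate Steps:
$W = \frac{4327}{18798}$ ($W = 108 \cdot \frac{1}{241} - \frac{17}{78} = \frac{108}{241} - \frac{17}{78} = \frac{4327}{18798} \approx 0.23018$)
$\sqrt{\left(V + H{\left(28 \right)} W\right) + j} = \sqrt{\left(1115 + 28 \cdot \frac{4327}{18798}\right) + 89871} = \sqrt{\left(1115 + \frac{60578}{9399}\right) + 89871} = \sqrt{\frac{10540463}{9399} + 89871} = \sqrt{\frac{855237992}{9399}} = \frac{2 \sqrt{2009595471702}}{9399}$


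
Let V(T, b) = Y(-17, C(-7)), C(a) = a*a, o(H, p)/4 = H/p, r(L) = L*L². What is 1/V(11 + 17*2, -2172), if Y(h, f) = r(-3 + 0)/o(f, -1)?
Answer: 196/27 ≈ 7.2593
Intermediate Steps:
r(L) = L³
o(H, p) = 4*H/p (o(H, p) = 4*(H/p) = 4*H/p)
C(a) = a²
Y(h, f) = 27/(4*f) (Y(h, f) = (-3 + 0)³/((4*f/(-1))) = (-3)³/((4*f*(-1))) = -27*(-1/(4*f)) = -(-27)/(4*f) = 27/(4*f))
V(T, b) = 27/196 (V(T, b) = 27/(4*((-7)²)) = (27/4)/49 = (27/4)*(1/49) = 27/196)
1/V(11 + 17*2, -2172) = 1/(27/196) = 196/27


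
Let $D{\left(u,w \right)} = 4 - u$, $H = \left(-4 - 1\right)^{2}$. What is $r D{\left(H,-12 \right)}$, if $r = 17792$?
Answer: $-373632$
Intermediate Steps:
$H = 25$ ($H = \left(-5\right)^{2} = 25$)
$r D{\left(H,-12 \right)} = 17792 \left(4 - 25\right) = 17792 \left(-21\right) = -373632$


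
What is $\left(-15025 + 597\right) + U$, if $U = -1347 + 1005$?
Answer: $-14770$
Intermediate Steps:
$U = -342$
$\left(-15025 + 597\right) + U = \left(-15025 + 597\right) - 342 = -14428 - 342 = -14770$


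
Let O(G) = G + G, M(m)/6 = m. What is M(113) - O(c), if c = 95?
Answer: 488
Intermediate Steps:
M(m) = 6*m
O(G) = 2*G
M(113) - O(c) = 6*113 - 2*95 = 678 - 1*190 = 678 - 190 = 488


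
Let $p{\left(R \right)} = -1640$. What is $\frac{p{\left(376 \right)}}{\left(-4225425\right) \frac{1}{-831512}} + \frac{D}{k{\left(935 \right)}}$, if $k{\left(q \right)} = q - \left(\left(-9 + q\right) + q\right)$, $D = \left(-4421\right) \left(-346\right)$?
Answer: $- \frac{772625634173}{391274355} \approx -1974.6$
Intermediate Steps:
$D = 1529666$
$k{\left(q \right)} = 9 - q$ ($k{\left(q \right)} = q - \left(-9 + 2 q\right) = 9 - q$)
$\frac{p{\left(376 \right)}}{\left(-4225425\right) \frac{1}{-831512}} + \frac{D}{k{\left(935 \right)}} = - \frac{1640}{\left(-4225425\right) \frac{1}{-831512}} + \frac{1529666}{9 - 935} = - \frac{1640}{\left(-4225425\right) \left(- \frac{1}{831512}\right)} + \frac{1529666}{9 - 935} = - \frac{1640}{\frac{4225425}{831512}} + \frac{1529666}{-926} = \left(-1640\right) \frac{831512}{4225425} + 1529666 \left(- \frac{1}{926}\right) = - \frac{272735936}{845085} - \frac{764833}{463} = - \frac{772625634173}{391274355}$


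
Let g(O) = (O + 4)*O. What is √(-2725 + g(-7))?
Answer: 52*I ≈ 52.0*I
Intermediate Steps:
g(O) = O*(4 + O) (g(O) = (4 + O)*O = O*(4 + O))
√(-2725 + g(-7)) = √(-2725 - 7*(4 - 7)) = √(-2725 - 7*(-3)) = √(-2725 + 21) = √(-2704) = 52*I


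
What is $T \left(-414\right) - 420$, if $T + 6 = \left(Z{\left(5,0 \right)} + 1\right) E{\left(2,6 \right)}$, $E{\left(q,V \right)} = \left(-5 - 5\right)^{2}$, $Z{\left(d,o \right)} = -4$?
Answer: $126264$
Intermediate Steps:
$E{\left(q,V \right)} = 100$ ($E{\left(q,V \right)} = \left(-10\right)^{2} = 100$)
$T = -306$ ($T = -6 + \left(-4 + 1\right) 100 = -6 - 300 = -306$)
$T \left(-414\right) - 420 = \left(-306\right) \left(-414\right) - 420 = 126684 - 420 = 126264$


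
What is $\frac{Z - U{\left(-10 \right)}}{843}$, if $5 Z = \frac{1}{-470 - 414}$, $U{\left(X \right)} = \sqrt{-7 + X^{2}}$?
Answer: $- \frac{1}{3726060} - \frac{\sqrt{93}}{843} \approx -0.01144$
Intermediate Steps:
$Z = - \frac{1}{4420}$ ($Z = \frac{1}{5 \left(-470 - 414\right)} = \frac{1}{5 \left(-884\right)} = \frac{1}{5} \left(- \frac{1}{884}\right) = - \frac{1}{4420} \approx -0.00022624$)
$\frac{Z - U{\left(-10 \right)}}{843} = \frac{- \frac{1}{4420} - \sqrt{-7 + \left(-10\right)^{2}}}{843} = \left(- \frac{1}{4420} - \sqrt{-7 + 100}\right) \frac{1}{843} = \left(- \frac{1}{4420} - \sqrt{93}\right) \frac{1}{843} = - \frac{1}{3726060} - \frac{\sqrt{93}}{843}$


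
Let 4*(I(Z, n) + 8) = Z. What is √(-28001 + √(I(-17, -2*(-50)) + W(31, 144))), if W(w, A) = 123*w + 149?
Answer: √(-112004 + 2*√15799)/2 ≈ 167.15*I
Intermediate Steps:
I(Z, n) = -8 + Z/4
W(w, A) = 149 + 123*w
√(-28001 + √(I(-17, -2*(-50)) + W(31, 144))) = √(-28001 + √((-8 + (¼)*(-17)) + (149 + 123*31))) = √(-28001 + √((-8 - 17/4) + (149 + 3813))) = √(-28001 + √(-49/4 + 3962)) = √(-28001 + √(15799/4)) = √(-28001 + √15799/2)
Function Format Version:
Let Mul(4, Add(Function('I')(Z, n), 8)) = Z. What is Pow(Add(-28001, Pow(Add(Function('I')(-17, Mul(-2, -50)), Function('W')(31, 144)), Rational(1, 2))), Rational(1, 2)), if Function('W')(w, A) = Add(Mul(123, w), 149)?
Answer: Mul(Rational(1, 2), Pow(Add(-112004, Mul(2, Pow(15799, Rational(1, 2)))), Rational(1, 2))) ≈ Mul(167.15, I)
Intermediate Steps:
Function('I')(Z, n) = Add(-8, Mul(Rational(1, 4), Z))
Function('W')(w, A) = Add(149, Mul(123, w))
Pow(Add(-28001, Pow(Add(Function('I')(-17, Mul(-2, -50)), Function('W')(31, 144)), Rational(1, 2))), Rational(1, 2)) = Pow(Add(-28001, Pow(Add(Add(-8, Mul(Rational(1, 4), -17)), Add(149, Mul(123, 31))), Rational(1, 2))), Rational(1, 2)) = Pow(Add(-28001, Pow(Add(Add(-8, Rational(-17, 4)), Add(149, 3813)), Rational(1, 2))), Rational(1, 2)) = Pow(Add(-28001, Pow(Add(Rational(-49, 4), 3962), Rational(1, 2))), Rational(1, 2)) = Pow(Add(-28001, Pow(Rational(15799, 4), Rational(1, 2))), Rational(1, 2)) = Pow(Add(-28001, Mul(Rational(1, 2), Pow(15799, Rational(1, 2)))), Rational(1, 2))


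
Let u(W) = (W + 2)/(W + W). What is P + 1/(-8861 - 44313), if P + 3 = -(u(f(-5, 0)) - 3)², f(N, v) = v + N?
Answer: -27358073/2658700 ≈ -10.290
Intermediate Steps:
f(N, v) = N + v
u(W) = (2 + W)/(2*W) (u(W) = (2 + W)/((2*W)) = (2 + W)*(1/(2*W)) = (2 + W)/(2*W))
P = -1029/100 (P = -3 - ((2 + (-5 + 0))/(2*(-5 + 0)) - 3)² = -3 - ((½)*(2 - 5)/(-5) - 3)² = -3 - ((½)*(-⅕)*(-3) - 3)² = -3 - (3/10 - 3)² = -3 - (-27/10)² = -3 - 1*729/100 = -3 - 729/100 = -1029/100 ≈ -10.290)
P + 1/(-8861 - 44313) = -1029/100 + 1/(-8861 - 44313) = -1029/100 + 1/(-53174) = -1029/100 - 1/53174 = -27358073/2658700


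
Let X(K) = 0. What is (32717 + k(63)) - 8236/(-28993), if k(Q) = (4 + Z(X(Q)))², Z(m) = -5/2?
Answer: 3794549805/115972 ≈ 32720.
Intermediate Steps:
Z(m) = -5/2 (Z(m) = -5*½ = -5/2)
k(Q) = 9/4 (k(Q) = (4 - 5/2)² = (3/2)² = 9/4)
(32717 + k(63)) - 8236/(-28993) = (32717 + 9/4) - 8236/(-28993) = 130877/4 - 8236*(-1/28993) = 130877/4 + 8236/28993 = 3794549805/115972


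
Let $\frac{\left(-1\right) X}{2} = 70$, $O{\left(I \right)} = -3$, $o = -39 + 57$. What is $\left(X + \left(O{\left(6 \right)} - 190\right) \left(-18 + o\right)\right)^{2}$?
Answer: $19600$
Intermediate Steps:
$o = 18$
$X = -140$ ($X = \left(-2\right) 70 = -140$)
$\left(X + \left(O{\left(6 \right)} - 190\right) \left(-18 + o\right)\right)^{2} = \left(-140 + \left(-3 - 190\right) \left(-18 + 18\right)\right)^{2} = \left(-140 - 0\right)^{2} = \left(-140 + 0\right)^{2} = \left(-140\right)^{2} = 19600$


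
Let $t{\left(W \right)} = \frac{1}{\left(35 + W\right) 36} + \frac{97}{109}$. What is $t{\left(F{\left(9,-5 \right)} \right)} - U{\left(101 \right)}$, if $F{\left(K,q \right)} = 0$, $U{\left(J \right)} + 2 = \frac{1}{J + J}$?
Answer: $\frac{40029239}{13871340} \approx 2.8857$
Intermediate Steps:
$U{\left(J \right)} = -2 + \frac{1}{2 J}$ ($U{\left(J \right)} = -2 + \frac{1}{J + J} = -2 + \frac{1}{2 J}$)
$t{\left(W \right)} = \frac{97}{109} + \frac{1}{36 \left(35 + W\right)}$ ($t{\left(W \right)} = \frac{1}{35 + W} \frac{1}{36} + 97 \cdot \frac{1}{109} = \frac{1}{36 \left(35 + W\right)} + \frac{97}{109} = \frac{97}{109} + \frac{1}{36 \left(35 + W\right)}$)
$t{\left(F{\left(9,-5 \right)} \right)} - U{\left(101 \right)} = \frac{122329 + 3492 \cdot 0}{3924 \left(35 + 0\right)} - \left(-2 + \frac{1}{2 \cdot 101}\right) = \frac{122329 + 0}{3924 \cdot 35} - \left(-2 + \frac{1}{2} \cdot \frac{1}{101}\right) = \frac{1}{3924} \cdot \frac{1}{35} \cdot 122329 - \left(-2 + \frac{1}{202}\right) = \frac{122329}{137340} - - \frac{403}{202} = \frac{122329}{137340} + \frac{403}{202} = \frac{40029239}{13871340}$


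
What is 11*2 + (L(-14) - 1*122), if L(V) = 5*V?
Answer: -170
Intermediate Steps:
11*2 + (L(-14) - 1*122) = 11*2 + (5*(-14) - 1*122) = 22 + (-70 - 122) = 22 - 192 = -170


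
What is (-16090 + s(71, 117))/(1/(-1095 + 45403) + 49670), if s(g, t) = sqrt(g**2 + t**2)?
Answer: -712915720/2200778361 + 44308*sqrt(18730)/2200778361 ≈ -0.32118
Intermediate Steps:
(-16090 + s(71, 117))/(1/(-1095 + 45403) + 49670) = (-16090 + sqrt(71**2 + 117**2))/(1/(-1095 + 45403) + 49670) = (-16090 + sqrt(5041 + 13689))/(1/44308 + 49670) = (-16090 + sqrt(18730))/(1/44308 + 49670) = (-16090 + sqrt(18730))/(2200778361/44308) = (-16090 + sqrt(18730))*(44308/2200778361) = -712915720/2200778361 + 44308*sqrt(18730)/2200778361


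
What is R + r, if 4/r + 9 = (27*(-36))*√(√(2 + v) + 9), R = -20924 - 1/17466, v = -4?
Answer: -365458585/17466 - 4/(9 + 972*√(9 + I*√2)) ≈ -20924.0 + 0.0001055*I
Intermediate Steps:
R = -365458585/17466 (R = -20924 - 1*1/17466 = -20924 - 1/17466 = -365458585/17466 ≈ -20924.)
r = 4/(-9 - 972*√(9 + I*√2)) (r = 4/(-9 + (27*(-36))*√(√(2 - 4) + 9)) = 4/(-9 - 972*√(√(-2) + 9)) = 4/(-9 - 972*√(I*√2 + 9)) = 4/(-9 - 972*√(9 + I*√2)) ≈ -0.0013551 + 0.0001055*I)
R + r = -365458585/17466 - 4/(9 + 972*√(9 + I*√2))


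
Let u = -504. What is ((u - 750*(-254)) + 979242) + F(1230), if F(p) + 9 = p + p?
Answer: 1171689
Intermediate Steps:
F(p) = -9 + 2*p (F(p) = -9 + (p + p) = -9 + 2*p)
((u - 750*(-254)) + 979242) + F(1230) = ((-504 - 750*(-254)) + 979242) + (-9 + 2*1230) = ((-504 + 190500) + 979242) + (-9 + 2460) = (189996 + 979242) + 2451 = 1169238 + 2451 = 1171689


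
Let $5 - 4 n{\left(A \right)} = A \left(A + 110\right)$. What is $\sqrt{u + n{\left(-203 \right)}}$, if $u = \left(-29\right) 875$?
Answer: $\frac{i \sqrt{120374}}{2} \approx 173.47 i$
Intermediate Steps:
$n{\left(A \right)} = \frac{5}{4} - \frac{A \left(110 + A\right)}{4}$ ($n{\left(A \right)} = \frac{5}{4} - \frac{A \left(A + 110\right)}{4} = \frac{5}{4} - \frac{A \left(110 + A\right)}{4}$)
$u = -25375$
$\sqrt{u + n{\left(-203 \right)}} = \sqrt{-25375 - \left(- \frac{22335}{4} + \frac{41209}{4}\right)} = \sqrt{-25375 + \left(\frac{5}{4} + \frac{11165}{2} - \frac{41209}{4}\right)} = \sqrt{-25375 - \frac{9437}{2}} = \sqrt{- \frac{60187}{2}} = \frac{i \sqrt{120374}}{2}$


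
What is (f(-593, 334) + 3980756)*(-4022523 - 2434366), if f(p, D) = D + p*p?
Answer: -27976014788971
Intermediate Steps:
f(p, D) = D + p**2
(f(-593, 334) + 3980756)*(-4022523 - 2434366) = ((334 + (-593)**2) + 3980756)*(-4022523 - 2434366) = ((334 + 351649) + 3980756)*(-6456889) = (351983 + 3980756)*(-6456889) = 4332739*(-6456889) = -27976014788971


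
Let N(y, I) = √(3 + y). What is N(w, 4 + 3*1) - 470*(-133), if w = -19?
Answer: 62510 + 4*I ≈ 62510.0 + 4.0*I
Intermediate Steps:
N(w, 4 + 3*1) - 470*(-133) = √(3 - 19) - 470*(-133) = √(-16) + 62510 = 4*I + 62510 = 62510 + 4*I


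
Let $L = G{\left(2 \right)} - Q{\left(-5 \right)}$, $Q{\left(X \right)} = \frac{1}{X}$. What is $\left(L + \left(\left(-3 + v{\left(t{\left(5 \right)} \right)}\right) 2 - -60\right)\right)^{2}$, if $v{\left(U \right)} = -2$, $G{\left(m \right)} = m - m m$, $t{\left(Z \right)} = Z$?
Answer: $\frac{58081}{25} \approx 2323.2$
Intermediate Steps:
$G{\left(m \right)} = m - m^{2}$
$L = - \frac{9}{5}$ ($L = 2 \left(1 - 2\right) - \frac{1}{-5} = 2 \left(1 - 2\right) - - \frac{1}{5} = 2 \left(-1\right) + \frac{1}{5} = -2 + \frac{1}{5} = - \frac{9}{5} \approx -1.8$)
$\left(L + \left(\left(-3 + v{\left(t{\left(5 \right)} \right)}\right) 2 - -60\right)\right)^{2} = \left(- \frac{9}{5} + \left(\left(-3 - 2\right) 2 - -60\right)\right)^{2} = \left(- \frac{9}{5} + \left(\left(-5\right) 2 + 60\right)\right)^{2} = \left(- \frac{9}{5} + \left(-10 + 60\right)\right)^{2} = \left(- \frac{9}{5} + 50\right)^{2} = \left(\frac{241}{5}\right)^{2} = \frac{58081}{25}$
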